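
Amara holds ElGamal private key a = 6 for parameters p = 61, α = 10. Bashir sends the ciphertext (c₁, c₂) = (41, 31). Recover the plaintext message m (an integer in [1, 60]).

29

Shared mask s = c₁^a mod p = 41^6 mod 61.
41^1 ≡ 41 (mod 61)
41^2 = (41^1)^2 ≡ 41^2 = 1681 ≡ 34 (mod 61)
41^4 = (41^2)^2 ≡ 34^2 = 1156 ≡ 58 (mod 61)
41^6 = 41^4 · 41^2 ≡ 58 · 34 ≡ 20 (mod 61).
So s = 20; s⁻¹ ≡ 58 (mod 61).
m = c₂ · s⁻¹ mod 61 = 31 · 58 mod 61 = 29.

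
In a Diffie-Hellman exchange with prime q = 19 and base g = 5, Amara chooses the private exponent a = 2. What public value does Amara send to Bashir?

6

Public value = 5^2 mod 19.
5^1 ≡ 5 (mod 19)
5^2 = (5^1)^2 ≡ 5^2 = 25 ≡ 6 (mod 19)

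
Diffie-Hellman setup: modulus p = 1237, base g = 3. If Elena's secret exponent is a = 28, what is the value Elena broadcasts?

330

Public value = 3^28 mod 1237.
3^1 ≡ 3 (mod 1237)
3^2 = (3^1)^2 ≡ 3^2 = 9 ≡ 9 (mod 1237)
3^4 = (3^2)^2 ≡ 9^2 = 81 ≡ 81 (mod 1237)
3^8 = (3^4)^2 ≡ 81^2 = 6561 ≡ 376 (mod 1237)
3^16 = (3^8)^2 ≡ 376^2 = 141376 ≡ 358 (mod 1237)
3^28 = 3^16 · 3^8 · 3^4 ≡ 358 · 376 · 81 ≡ 330 (mod 1237).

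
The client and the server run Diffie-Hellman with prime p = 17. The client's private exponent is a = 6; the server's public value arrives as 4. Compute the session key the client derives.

Shared key K = 4^6 mod 17.
4^1 ≡ 4 (mod 17)
4^2 = (4^1)^2 ≡ 4^2 = 16 ≡ 16 (mod 17)
4^4 = (4^2)^2 ≡ 16^2 = 256 ≡ 1 (mod 17)
4^6 = 4^4 · 4^2 ≡ 1 · 16 ≡ 16 (mod 17).

16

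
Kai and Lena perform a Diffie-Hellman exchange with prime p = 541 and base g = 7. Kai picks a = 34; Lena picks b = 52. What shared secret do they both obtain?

174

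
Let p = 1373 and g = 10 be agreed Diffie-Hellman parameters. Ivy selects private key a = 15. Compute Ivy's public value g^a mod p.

642

Public value = 10^15 mod 1373.
10^1 ≡ 10 (mod 1373)
10^2 = (10^1)^2 ≡ 10^2 = 100 ≡ 100 (mod 1373)
10^4 = (10^2)^2 ≡ 100^2 = 10000 ≡ 389 (mod 1373)
10^8 = (10^4)^2 ≡ 389^2 = 151321 ≡ 291 (mod 1373)
10^15 = 10^8 · 10^4 · 10^2 · 10^1 ≡ 291 · 389 · 100 · 10 ≡ 642 (mod 1373).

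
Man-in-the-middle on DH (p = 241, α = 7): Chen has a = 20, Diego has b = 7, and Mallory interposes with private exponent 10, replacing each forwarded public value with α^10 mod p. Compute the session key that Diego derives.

Diego receives Mallory's public value M = 7^10 mod 241 instead of the honest one.
7^1 ≡ 7 (mod 241)
7^2 = (7^1)^2 ≡ 7^2 = 49 ≡ 49 (mod 241)
7^4 = (7^2)^2 ≡ 49^2 = 2401 ≡ 232 (mod 241)
7^8 = (7^4)^2 ≡ 232^2 = 53824 ≡ 81 (mod 241)
7^10 = 7^8 · 7^2 ≡ 81 · 49 ≡ 113 (mod 241).
So M = 113. Diego computes K = M^7 mod 241.
113^1 ≡ 113 (mod 241)
113^2 = (113^1)^2 ≡ 113^2 = 12769 ≡ 237 (mod 241)
113^4 = (113^2)^2 ≡ 237^2 = 56169 ≡ 16 (mod 241)
113^7 = 113^4 · 113^2 · 113^1 ≡ 16 · 237 · 113 ≡ 239 (mod 241).

239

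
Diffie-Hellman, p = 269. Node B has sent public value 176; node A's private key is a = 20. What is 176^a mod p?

Shared key K = 176^20 mod 269.
176^1 ≡ 176 (mod 269)
176^2 = (176^1)^2 ≡ 176^2 = 30976 ≡ 41 (mod 269)
176^4 = (176^2)^2 ≡ 41^2 = 1681 ≡ 67 (mod 269)
176^8 = (176^4)^2 ≡ 67^2 = 4489 ≡ 185 (mod 269)
176^16 = (176^8)^2 ≡ 185^2 = 34225 ≡ 62 (mod 269)
176^20 = 176^16 · 176^4 ≡ 62 · 67 ≡ 119 (mod 269).

119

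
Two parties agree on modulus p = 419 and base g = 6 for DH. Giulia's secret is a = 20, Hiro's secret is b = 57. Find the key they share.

Giulia sends A = g^a mod p = 6^20 mod 419.
6^1 ≡ 6 (mod 419)
6^2 = (6^1)^2 ≡ 6^2 = 36 ≡ 36 (mod 419)
6^4 = (6^2)^2 ≡ 36^2 = 1296 ≡ 39 (mod 419)
6^8 = (6^4)^2 ≡ 39^2 = 1521 ≡ 264 (mod 419)
6^16 = (6^8)^2 ≡ 264^2 = 69696 ≡ 142 (mod 419)
6^20 = 6^16 · 6^4 ≡ 142 · 39 ≡ 91 (mod 419).
So A = 91. Hiro then computes K = A^b mod p = 91^57 mod 419.
91^1 ≡ 91 (mod 419)
91^2 = (91^1)^2 ≡ 91^2 = 8281 ≡ 320 (mod 419)
91^4 = (91^2)^2 ≡ 320^2 = 102400 ≡ 164 (mod 419)
91^8 = (91^4)^2 ≡ 164^2 = 26896 ≡ 80 (mod 419)
91^16 = (91^8)^2 ≡ 80^2 = 6400 ≡ 115 (mod 419)
91^32 = (91^16)^2 ≡ 115^2 = 13225 ≡ 236 (mod 419)
91^57 = 91^32 · 91^16 · 91^8 · 91^1 ≡ 236 · 115 · 80 · 91 ≡ 169 (mod 419).

169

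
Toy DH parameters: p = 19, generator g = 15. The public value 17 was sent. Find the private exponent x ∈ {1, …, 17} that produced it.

14

Try successive powers of 15 modulo 19:
15^1 ≡ 15
15^2 ≡ 16
15^3 ≡ 12
15^4 ≡ 9
15^5 ≡ 2
15^6 ≡ 11
15^7 ≡ 13
15^8 ≡ 5
15^9 ≡ 18
15^10 ≡ 4
15^11 ≡ 3
15^12 ≡ 7
15^13 ≡ 10
15^14 ≡ 17
Found: x = 14.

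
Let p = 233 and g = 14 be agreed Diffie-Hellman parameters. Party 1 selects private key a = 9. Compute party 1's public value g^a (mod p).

Public value = 14^9 (mod 233).
14^1 ≡ 14 (mod 233)
14^2 = (14^1)^2 ≡ 14^2 = 196 ≡ 196 (mod 233)
14^4 = (14^2)^2 ≡ 196^2 = 38416 ≡ 204 (mod 233)
14^8 = (14^4)^2 ≡ 204^2 = 41616 ≡ 142 (mod 233)
14^9 = 14^8 · 14^1 ≡ 142 · 14 ≡ 124 (mod 233).

124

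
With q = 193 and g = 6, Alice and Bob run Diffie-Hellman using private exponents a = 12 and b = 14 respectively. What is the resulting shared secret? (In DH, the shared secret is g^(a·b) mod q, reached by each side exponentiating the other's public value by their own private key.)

Alice sends A = g^a mod q = 6^12 mod 193.
6^1 ≡ 6 (mod 193)
6^2 = (6^1)^2 ≡ 6^2 = 36 ≡ 36 (mod 193)
6^4 = (6^2)^2 ≡ 36^2 = 1296 ≡ 138 (mod 193)
6^8 = (6^4)^2 ≡ 138^2 = 19044 ≡ 130 (mod 193)
6^12 = 6^8 · 6^4 ≡ 130 · 138 ≡ 184 (mod 193).
So A = 184. Bob then computes K = A^b mod q = 184^14 mod 193.
184^1 ≡ 184 (mod 193)
184^2 = (184^1)^2 ≡ 184^2 = 33856 ≡ 81 (mod 193)
184^4 = (184^2)^2 ≡ 81^2 = 6561 ≡ 192 (mod 193)
184^8 = (184^4)^2 ≡ 192^2 = 36864 ≡ 1 (mod 193)
184^14 = 184^8 · 184^4 · 184^2 ≡ 1 · 192 · 81 ≡ 112 (mod 193).

112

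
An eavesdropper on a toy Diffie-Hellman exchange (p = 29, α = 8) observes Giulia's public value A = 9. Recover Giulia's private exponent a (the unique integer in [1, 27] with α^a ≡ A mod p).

Try successive powers of 8 modulo 29:
8^1 ≡ 8
8^2 ≡ 6
8^3 ≡ 19
8^4 ≡ 7
8^5 ≡ 27
8^6 ≡ 13
8^7 ≡ 17
8^8 ≡ 20
8^9 ≡ 15
8^10 ≡ 4
8^11 ≡ 3
8^12 ≡ 24
8^13 ≡ 18
8^14 ≡ 28
8^15 ≡ 21
8^16 ≡ 23
8^17 ≡ 10
8^18 ≡ 22
8^19 ≡ 2
8^20 ≡ 16
8^21 ≡ 12
8^22 ≡ 9
Found: a = 22.

22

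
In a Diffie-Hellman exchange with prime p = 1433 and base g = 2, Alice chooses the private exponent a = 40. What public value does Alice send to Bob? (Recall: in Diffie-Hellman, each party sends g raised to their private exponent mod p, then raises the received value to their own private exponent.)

1100

Public value = 2^40 (mod 1433).
2^1 ≡ 2 (mod 1433)
2^2 = (2^1)^2 ≡ 2^2 = 4 ≡ 4 (mod 1433)
2^4 = (2^2)^2 ≡ 4^2 = 16 ≡ 16 (mod 1433)
2^8 = (2^4)^2 ≡ 16^2 = 256 ≡ 256 (mod 1433)
2^16 = (2^8)^2 ≡ 256^2 = 65536 ≡ 1051 (mod 1433)
2^32 = (2^16)^2 ≡ 1051^2 = 1104601 ≡ 1191 (mod 1433)
2^40 = 2^32 · 2^8 ≡ 1191 · 256 ≡ 1100 (mod 1433).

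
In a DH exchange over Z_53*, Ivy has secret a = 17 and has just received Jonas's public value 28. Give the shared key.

15

Shared key K = 28^17 mod 53.
28^1 ≡ 28 (mod 53)
28^2 = (28^1)^2 ≡ 28^2 = 784 ≡ 42 (mod 53)
28^4 = (28^2)^2 ≡ 42^2 = 1764 ≡ 15 (mod 53)
28^8 = (28^4)^2 ≡ 15^2 = 225 ≡ 13 (mod 53)
28^16 = (28^8)^2 ≡ 13^2 = 169 ≡ 10 (mod 53)
28^17 = 28^16 · 28^1 ≡ 10 · 28 ≡ 15 (mod 53).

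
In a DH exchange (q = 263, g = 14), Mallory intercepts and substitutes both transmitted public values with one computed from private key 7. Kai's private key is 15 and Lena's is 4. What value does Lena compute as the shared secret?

216

Lena receives Mallory's public value M = 14^7 mod 263 instead of the honest one.
14^1 ≡ 14 (mod 263)
14^2 = (14^1)^2 ≡ 14^2 = 196 ≡ 196 (mod 263)
14^4 = (14^2)^2 ≡ 196^2 = 38416 ≡ 18 (mod 263)
14^7 = 14^4 · 14^2 · 14^1 ≡ 18 · 196 · 14 ≡ 211 (mod 263).
So M = 211. Lena computes K = M^4 mod 263.
211^1 ≡ 211 (mod 263)
211^2 = (211^1)^2 ≡ 211^2 = 44521 ≡ 74 (mod 263)
211^4 = (211^2)^2 ≡ 74^2 = 5476 ≡ 216 (mod 263)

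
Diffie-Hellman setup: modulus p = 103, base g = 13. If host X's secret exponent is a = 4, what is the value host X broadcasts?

30

Public value = 13^4 (mod 103).
13^1 ≡ 13 (mod 103)
13^2 = (13^1)^2 ≡ 13^2 = 169 ≡ 66 (mod 103)
13^4 = (13^2)^2 ≡ 66^2 = 4356 ≡ 30 (mod 103)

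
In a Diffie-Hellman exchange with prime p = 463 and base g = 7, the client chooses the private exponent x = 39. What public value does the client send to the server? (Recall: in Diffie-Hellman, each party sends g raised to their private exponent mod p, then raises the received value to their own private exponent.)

302

Public value = 7^39 (mod 463).
7^1 ≡ 7 (mod 463)
7^2 = (7^1)^2 ≡ 7^2 = 49 ≡ 49 (mod 463)
7^4 = (7^2)^2 ≡ 49^2 = 2401 ≡ 86 (mod 463)
7^8 = (7^4)^2 ≡ 86^2 = 7396 ≡ 451 (mod 463)
7^16 = (7^8)^2 ≡ 451^2 = 203401 ≡ 144 (mod 463)
7^32 = (7^16)^2 ≡ 144^2 = 20736 ≡ 364 (mod 463)
7^39 = 7^32 · 7^4 · 7^2 · 7^1 ≡ 364 · 86 · 49 · 7 ≡ 302 (mod 463).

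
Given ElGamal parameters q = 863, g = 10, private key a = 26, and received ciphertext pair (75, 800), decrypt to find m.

Shared mask s = c₁^a mod q = 75^26 mod 863.
75^1 ≡ 75 (mod 863)
75^2 = (75^1)^2 ≡ 75^2 = 5625 ≡ 447 (mod 863)
75^4 = (75^2)^2 ≡ 447^2 = 199809 ≡ 456 (mod 863)
75^8 = (75^4)^2 ≡ 456^2 = 207936 ≡ 816 (mod 863)
75^16 = (75^8)^2 ≡ 816^2 = 665856 ≡ 483 (mod 863)
75^26 = 75^16 · 75^8 · 75^2 ≡ 483 · 816 · 447 ≡ 670 (mod 863).
So s = 670; s⁻¹ ≡ 313 (mod 863).
m = c₂ · s⁻¹ mod 863 = 800 · 313 mod 863 = 130.

130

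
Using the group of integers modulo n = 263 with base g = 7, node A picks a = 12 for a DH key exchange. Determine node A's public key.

117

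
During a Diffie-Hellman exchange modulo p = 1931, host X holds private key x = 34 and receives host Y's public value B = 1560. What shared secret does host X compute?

Shared key K = 1560^34 mod 1931.
1560^1 ≡ 1560 (mod 1931)
1560^2 = (1560^1)^2 ≡ 1560^2 = 2433600 ≡ 540 (mod 1931)
1560^4 = (1560^2)^2 ≡ 540^2 = 291600 ≡ 19 (mod 1931)
1560^8 = (1560^4)^2 ≡ 19^2 = 361 ≡ 361 (mod 1931)
1560^16 = (1560^8)^2 ≡ 361^2 = 130321 ≡ 944 (mod 1931)
1560^32 = (1560^16)^2 ≡ 944^2 = 891136 ≡ 945 (mod 1931)
1560^34 = 1560^32 · 1560^2 ≡ 945 · 540 ≡ 516 (mod 1931).

516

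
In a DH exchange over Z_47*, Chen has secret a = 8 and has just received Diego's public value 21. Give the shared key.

25

Shared key K = 21^8 mod 47.
21^1 ≡ 21 (mod 47)
21^2 = (21^1)^2 ≡ 21^2 = 441 ≡ 18 (mod 47)
21^4 = (21^2)^2 ≡ 18^2 = 324 ≡ 42 (mod 47)
21^8 = (21^4)^2 ≡ 42^2 = 1764 ≡ 25 (mod 47)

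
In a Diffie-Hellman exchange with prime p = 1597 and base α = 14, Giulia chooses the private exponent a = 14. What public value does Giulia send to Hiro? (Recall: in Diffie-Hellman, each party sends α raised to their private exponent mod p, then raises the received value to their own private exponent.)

Public value = 14^14 (mod 1597).
14^1 ≡ 14 (mod 1597)
14^2 = (14^1)^2 ≡ 14^2 = 196 ≡ 196 (mod 1597)
14^4 = (14^2)^2 ≡ 196^2 = 38416 ≡ 88 (mod 1597)
14^8 = (14^4)^2 ≡ 88^2 = 7744 ≡ 1356 (mod 1597)
14^14 = 14^8 · 14^4 · 14^2 ≡ 1356 · 88 · 196 ≡ 223 (mod 1597).

223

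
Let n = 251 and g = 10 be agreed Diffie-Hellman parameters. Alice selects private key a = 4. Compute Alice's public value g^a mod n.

211

Public value = 10^4 mod 251.
10^1 ≡ 10 (mod 251)
10^2 = (10^1)^2 ≡ 10^2 = 100 ≡ 100 (mod 251)
10^4 = (10^2)^2 ≡ 100^2 = 10000 ≡ 211 (mod 251)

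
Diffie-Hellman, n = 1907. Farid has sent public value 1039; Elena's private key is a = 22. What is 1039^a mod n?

1136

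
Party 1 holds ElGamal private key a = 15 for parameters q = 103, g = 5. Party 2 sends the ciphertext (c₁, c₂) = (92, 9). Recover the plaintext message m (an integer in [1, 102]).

Shared mask s = c₁^a mod q = 92^15 mod 103.
92^1 ≡ 92 (mod 103)
92^2 = (92^1)^2 ≡ 92^2 = 8464 ≡ 18 (mod 103)
92^4 = (92^2)^2 ≡ 18^2 = 324 ≡ 15 (mod 103)
92^8 = (92^4)^2 ≡ 15^2 = 225 ≡ 19 (mod 103)
92^15 = 92^8 · 92^4 · 92^2 · 92^1 ≡ 19 · 15 · 18 · 92 ≡ 14 (mod 103).
So s = 14; s⁻¹ ≡ 81 (mod 103).
m = c₂ · s⁻¹ mod 103 = 9 · 81 mod 103 = 8.

8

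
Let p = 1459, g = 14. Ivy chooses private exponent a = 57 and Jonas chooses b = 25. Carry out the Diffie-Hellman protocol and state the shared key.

Ivy sends A = g^a mod p = 14^57 mod 1459.
14^1 ≡ 14 (mod 1459)
14^2 = (14^1)^2 ≡ 14^2 = 196 ≡ 196 (mod 1459)
14^4 = (14^2)^2 ≡ 196^2 = 38416 ≡ 482 (mod 1459)
14^8 = (14^4)^2 ≡ 482^2 = 232324 ≡ 343 (mod 1459)
14^16 = (14^8)^2 ≡ 343^2 = 117649 ≡ 929 (mod 1459)
14^32 = (14^16)^2 ≡ 929^2 = 863041 ≡ 772 (mod 1459)
14^57 = 14^32 · 14^16 · 14^8 · 14^1 ≡ 772 · 929 · 343 · 14 ≡ 833 (mod 1459).
So A = 833. Jonas then computes K = A^b mod p = 833^25 mod 1459.
833^1 ≡ 833 (mod 1459)
833^2 = (833^1)^2 ≡ 833^2 = 693889 ≡ 864 (mod 1459)
833^4 = (833^2)^2 ≡ 864^2 = 746496 ≡ 947 (mod 1459)
833^8 = (833^4)^2 ≡ 947^2 = 896809 ≡ 983 (mod 1459)
833^16 = (833^8)^2 ≡ 983^2 = 966289 ≡ 431 (mod 1459)
833^25 = 833^16 · 833^8 · 833^1 ≡ 431 · 983 · 833 ≡ 640 (mod 1459).

640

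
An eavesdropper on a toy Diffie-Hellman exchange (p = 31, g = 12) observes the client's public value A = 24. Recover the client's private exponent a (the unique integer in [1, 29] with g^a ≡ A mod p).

7

Try successive powers of 12 modulo 31:
12^1 ≡ 12
12^2 ≡ 20
12^3 ≡ 23
12^4 ≡ 28
12^5 ≡ 26
12^6 ≡ 2
12^7 ≡ 24
Found: a = 7.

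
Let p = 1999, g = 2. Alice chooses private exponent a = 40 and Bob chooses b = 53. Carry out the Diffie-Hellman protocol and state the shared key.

1611

Alice sends A = g^a mod p = 2^40 mod 1999.
2^1 ≡ 2 (mod 1999)
2^2 = (2^1)^2 ≡ 2^2 = 4 ≡ 4 (mod 1999)
2^4 = (2^2)^2 ≡ 4^2 = 16 ≡ 16 (mod 1999)
2^8 = (2^4)^2 ≡ 16^2 = 256 ≡ 256 (mod 1999)
2^16 = (2^8)^2 ≡ 256^2 = 65536 ≡ 1568 (mod 1999)
2^32 = (2^16)^2 ≡ 1568^2 = 2458624 ≡ 1853 (mod 1999)
2^40 = 2^32 · 2^8 ≡ 1853 · 256 ≡ 605 (mod 1999).
So A = 605. Bob then computes K = A^b mod p = 605^53 mod 1999.
605^1 ≡ 605 (mod 1999)
605^2 = (605^1)^2 ≡ 605^2 = 366025 ≡ 208 (mod 1999)
605^4 = (605^2)^2 ≡ 208^2 = 43264 ≡ 1285 (mod 1999)
605^8 = (605^4)^2 ≡ 1285^2 = 1651225 ≡ 51 (mod 1999)
605^16 = (605^8)^2 ≡ 51^2 = 2601 ≡ 602 (mod 1999)
605^32 = (605^16)^2 ≡ 602^2 = 362404 ≡ 585 (mod 1999)
605^53 = 605^32 · 605^16 · 605^4 · 605^1 ≡ 585 · 602 · 1285 · 605 ≡ 1611 (mod 1999).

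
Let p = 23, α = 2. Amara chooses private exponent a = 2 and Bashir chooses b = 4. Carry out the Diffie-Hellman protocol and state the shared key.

3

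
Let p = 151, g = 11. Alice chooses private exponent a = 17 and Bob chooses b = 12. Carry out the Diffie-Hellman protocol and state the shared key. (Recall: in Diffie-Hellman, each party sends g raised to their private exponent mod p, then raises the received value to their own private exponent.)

Alice sends A = g^a mod p = 11^17 mod 151.
11^1 ≡ 11 (mod 151)
11^2 = (11^1)^2 ≡ 11^2 = 121 ≡ 121 (mod 151)
11^4 = (11^2)^2 ≡ 121^2 = 14641 ≡ 145 (mod 151)
11^8 = (11^4)^2 ≡ 145^2 = 21025 ≡ 36 (mod 151)
11^16 = (11^8)^2 ≡ 36^2 = 1296 ≡ 88 (mod 151)
11^17 = 11^16 · 11^1 ≡ 88 · 11 ≡ 62 (mod 151).
So A = 62. Bob then computes K = A^b mod p = 62^12 mod 151.
62^1 ≡ 62 (mod 151)
62^2 = (62^1)^2 ≡ 62^2 = 3844 ≡ 69 (mod 151)
62^4 = (62^2)^2 ≡ 69^2 = 4761 ≡ 80 (mod 151)
62^8 = (62^4)^2 ≡ 80^2 = 6400 ≡ 58 (mod 151)
62^12 = 62^8 · 62^4 ≡ 58 · 80 ≡ 110 (mod 151).

110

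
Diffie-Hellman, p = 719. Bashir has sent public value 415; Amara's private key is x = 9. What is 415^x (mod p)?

Shared key K = 415^9 mod 719.
415^1 ≡ 415 (mod 719)
415^2 = (415^1)^2 ≡ 415^2 = 172225 ≡ 384 (mod 719)
415^4 = (415^2)^2 ≡ 384^2 = 147456 ≡ 61 (mod 719)
415^8 = (415^4)^2 ≡ 61^2 = 3721 ≡ 126 (mod 719)
415^9 = 415^8 · 415^1 ≡ 126 · 415 ≡ 522 (mod 719).

522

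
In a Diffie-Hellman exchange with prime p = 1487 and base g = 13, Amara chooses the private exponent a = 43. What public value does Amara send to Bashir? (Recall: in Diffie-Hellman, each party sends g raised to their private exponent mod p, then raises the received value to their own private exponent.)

Public value = 13^43 mod 1487.
13^1 ≡ 13 (mod 1487)
13^2 = (13^1)^2 ≡ 13^2 = 169 ≡ 169 (mod 1487)
13^4 = (13^2)^2 ≡ 169^2 = 28561 ≡ 308 (mod 1487)
13^8 = (13^4)^2 ≡ 308^2 = 94864 ≡ 1183 (mod 1487)
13^16 = (13^8)^2 ≡ 1183^2 = 1399489 ≡ 222 (mod 1487)
13^32 = (13^16)^2 ≡ 222^2 = 49284 ≡ 213 (mod 1487)
13^43 = 13^32 · 13^8 · 13^2 · 13^1 ≡ 213 · 1183 · 169 · 13 ≡ 1146 (mod 1487).

1146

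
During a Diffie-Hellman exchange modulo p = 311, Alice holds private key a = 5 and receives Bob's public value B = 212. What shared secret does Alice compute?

250

Shared key K = 212^5 mod 311.
212^1 ≡ 212 (mod 311)
212^2 = (212^1)^2 ≡ 212^2 = 44944 ≡ 160 (mod 311)
212^4 = (212^2)^2 ≡ 160^2 = 25600 ≡ 98 (mod 311)
212^5 = 212^4 · 212^1 ≡ 98 · 212 ≡ 250 (mod 311).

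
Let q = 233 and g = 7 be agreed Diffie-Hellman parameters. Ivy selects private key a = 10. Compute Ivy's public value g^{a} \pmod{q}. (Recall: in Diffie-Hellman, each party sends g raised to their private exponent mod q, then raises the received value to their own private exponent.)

Public value = 7^{10} \pmod{233}.
7^1 ≡ 7 (mod 233)
7^2 = (7^1)^2 ≡ 7^2 = 49 ≡ 49 (mod 233)
7^4 = (7^2)^2 ≡ 49^2 = 2401 ≡ 71 (mod 233)
7^8 = (7^4)^2 ≡ 71^2 = 5041 ≡ 148 (mod 233)
7^10 = 7^8 · 7^2 ≡ 148 · 49 ≡ 29 (mod 233).

29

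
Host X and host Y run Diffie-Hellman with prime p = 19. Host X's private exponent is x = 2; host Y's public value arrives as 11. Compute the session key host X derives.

Shared key K = 11^2 mod 19.
11^1 ≡ 11 (mod 19)
11^2 = (11^1)^2 ≡ 11^2 = 121 ≡ 7 (mod 19)

7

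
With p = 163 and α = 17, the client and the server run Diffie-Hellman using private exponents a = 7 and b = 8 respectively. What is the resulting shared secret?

The server sends B = α^b mod p = 17^8 mod 163.
17^1 ≡ 17 (mod 163)
17^2 = (17^1)^2 ≡ 17^2 = 289 ≡ 126 (mod 163)
17^4 = (17^2)^2 ≡ 126^2 = 15876 ≡ 65 (mod 163)
17^8 = (17^4)^2 ≡ 65^2 = 4225 ≡ 150 (mod 163)
So B = 150. The client then computes K = B^a mod p = 150^7 mod 163.
150^1 ≡ 150 (mod 163)
150^2 = (150^1)^2 ≡ 150^2 = 22500 ≡ 6 (mod 163)
150^4 = (150^2)^2 ≡ 6^2 = 36 ≡ 36 (mod 163)
150^7 = 150^4 · 150^2 · 150^1 ≡ 36 · 6 · 150 ≡ 126 (mod 163).

126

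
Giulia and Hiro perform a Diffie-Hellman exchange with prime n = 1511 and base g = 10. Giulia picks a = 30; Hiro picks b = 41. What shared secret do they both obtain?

1396

Giulia sends A = g^a mod n = 10^30 mod 1511.
10^1 ≡ 10 (mod 1511)
10^2 = (10^1)^2 ≡ 10^2 = 100 ≡ 100 (mod 1511)
10^4 = (10^2)^2 ≡ 100^2 = 10000 ≡ 934 (mod 1511)
10^8 = (10^4)^2 ≡ 934^2 = 872356 ≡ 509 (mod 1511)
10^16 = (10^8)^2 ≡ 509^2 = 259081 ≡ 700 (mod 1511)
10^30 = 10^16 · 10^8 · 10^4 · 10^2 ≡ 700 · 509 · 934 · 100 ≡ 367 (mod 1511).
So A = 367. Hiro then computes K = A^b mod n = 367^41 mod 1511.
367^1 ≡ 367 (mod 1511)
367^2 = (367^1)^2 ≡ 367^2 = 134689 ≡ 210 (mod 1511)
367^4 = (367^2)^2 ≡ 210^2 = 44100 ≡ 281 (mod 1511)
367^8 = (367^4)^2 ≡ 281^2 = 78961 ≡ 389 (mod 1511)
367^16 = (367^8)^2 ≡ 389^2 = 151321 ≡ 221 (mod 1511)
367^32 = (367^16)^2 ≡ 221^2 = 48841 ≡ 489 (mod 1511)
367^41 = 367^32 · 367^8 · 367^1 ≡ 489 · 389 · 367 ≡ 1396 (mod 1511).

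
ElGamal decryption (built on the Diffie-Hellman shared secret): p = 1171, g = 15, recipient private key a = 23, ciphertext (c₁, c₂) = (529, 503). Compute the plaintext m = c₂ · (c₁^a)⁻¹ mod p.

1168

Shared mask s = c₁^a mod p = 529^23 mod 1171.
529^1 ≡ 529 (mod 1171)
529^2 = (529^1)^2 ≡ 529^2 = 279841 ≡ 1143 (mod 1171)
529^4 = (529^2)^2 ≡ 1143^2 = 1306449 ≡ 784 (mod 1171)
529^8 = (529^4)^2 ≡ 784^2 = 614656 ≡ 1052 (mod 1171)
529^16 = (529^8)^2 ≡ 1052^2 = 1106704 ≡ 109 (mod 1171)
529^23 = 529^16 · 529^4 · 529^2 · 529^1 ≡ 109 · 784 · 1143 · 529 ≡ 613 (mod 1171).
So s = 613; s⁻¹ ≡ 1022 (mod 1171).
m = c₂ · s⁻¹ mod 1171 = 503 · 1022 mod 1171 = 1168.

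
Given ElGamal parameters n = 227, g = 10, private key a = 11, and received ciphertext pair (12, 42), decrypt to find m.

217

Shared mask s = c₁^a mod n = 12^11 mod 227.
12^1 ≡ 12 (mod 227)
12^2 = (12^1)^2 ≡ 12^2 = 144 ≡ 144 (mod 227)
12^4 = (12^2)^2 ≡ 144^2 = 20736 ≡ 79 (mod 227)
12^8 = (12^4)^2 ≡ 79^2 = 6241 ≡ 112 (mod 227)
12^11 = 12^8 · 12^2 · 12^1 ≡ 112 · 144 · 12 ≡ 132 (mod 227).
So s = 132; s⁻¹ ≡ 43 (mod 227).
m = c₂ · s⁻¹ mod 227 = 42 · 43 mod 227 = 217.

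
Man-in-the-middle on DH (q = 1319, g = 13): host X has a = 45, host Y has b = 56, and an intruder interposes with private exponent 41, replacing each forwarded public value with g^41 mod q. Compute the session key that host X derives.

Host X receives an intruder's public value M = 13^41 mod 1319 instead of the honest one.
13^1 ≡ 13 (mod 1319)
13^2 = (13^1)^2 ≡ 13^2 = 169 ≡ 169 (mod 1319)
13^4 = (13^2)^2 ≡ 169^2 = 28561 ≡ 862 (mod 1319)
13^8 = (13^4)^2 ≡ 862^2 = 743044 ≡ 447 (mod 1319)
13^16 = (13^8)^2 ≡ 447^2 = 199809 ≡ 640 (mod 1319)
13^32 = (13^16)^2 ≡ 640^2 = 409600 ≡ 710 (mod 1319)
13^41 = 13^32 · 13^8 · 13^1 ≡ 710 · 447 · 13 ≡ 1297 (mod 1319).
So M = 1297. Host X computes K = M^45 mod 1319.
1297^1 ≡ 1297 (mod 1319)
1297^2 = (1297^1)^2 ≡ 1297^2 = 1682209 ≡ 484 (mod 1319)
1297^4 = (1297^2)^2 ≡ 484^2 = 234256 ≡ 793 (mod 1319)
1297^8 = (1297^4)^2 ≡ 793^2 = 628849 ≡ 1005 (mod 1319)
1297^16 = (1297^8)^2 ≡ 1005^2 = 1010025 ≡ 990 (mod 1319)
1297^32 = (1297^16)^2 ≡ 990^2 = 980100 ≡ 83 (mod 1319)
1297^45 = 1297^32 · 1297^8 · 1297^4 · 1297^1 ≡ 83 · 1005 · 793 · 1297 ≡ 1205 (mod 1319).

1205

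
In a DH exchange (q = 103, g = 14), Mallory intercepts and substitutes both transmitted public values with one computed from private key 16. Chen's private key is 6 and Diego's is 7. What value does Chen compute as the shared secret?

79

Chen receives Mallory's public value M = 14^16 mod 103 instead of the honest one.
14^1 ≡ 14 (mod 103)
14^2 = (14^1)^2 ≡ 14^2 = 196 ≡ 93 (mod 103)
14^4 = (14^2)^2 ≡ 93^2 = 8649 ≡ 100 (mod 103)
14^8 = (14^4)^2 ≡ 100^2 = 10000 ≡ 9 (mod 103)
14^16 = (14^8)^2 ≡ 9^2 = 81 ≡ 81 (mod 103)
So M = 81. Chen computes K = M^6 mod 103.
81^1 ≡ 81 (mod 103)
81^2 = (81^1)^2 ≡ 81^2 = 6561 ≡ 72 (mod 103)
81^4 = (81^2)^2 ≡ 72^2 = 5184 ≡ 34 (mod 103)
81^6 = 81^4 · 81^2 ≡ 34 · 72 ≡ 79 (mod 103).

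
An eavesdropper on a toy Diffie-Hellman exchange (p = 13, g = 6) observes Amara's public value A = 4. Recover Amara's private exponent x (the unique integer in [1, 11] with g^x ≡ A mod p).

10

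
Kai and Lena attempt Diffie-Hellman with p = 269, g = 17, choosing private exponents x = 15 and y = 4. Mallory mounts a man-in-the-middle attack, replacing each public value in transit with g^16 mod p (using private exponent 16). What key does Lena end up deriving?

Lena receives Mallory's public value M = 17^16 mod 269 instead of the honest one.
17^1 ≡ 17 (mod 269)
17^2 = (17^1)^2 ≡ 17^2 = 289 ≡ 20 (mod 269)
17^4 = (17^2)^2 ≡ 20^2 = 400 ≡ 131 (mod 269)
17^8 = (17^4)^2 ≡ 131^2 = 17161 ≡ 214 (mod 269)
17^16 = (17^8)^2 ≡ 214^2 = 45796 ≡ 66 (mod 269)
So M = 66. Lena computes K = M^4 mod 269.
66^1 ≡ 66 (mod 269)
66^2 = (66^1)^2 ≡ 66^2 = 4356 ≡ 52 (mod 269)
66^4 = (66^2)^2 ≡ 52^2 = 2704 ≡ 14 (mod 269)

14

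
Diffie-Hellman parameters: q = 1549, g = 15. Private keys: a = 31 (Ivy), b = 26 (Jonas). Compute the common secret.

518

Jonas sends B = g^b mod q = 15^26 mod 1549.
15^1 ≡ 15 (mod 1549)
15^2 = (15^1)^2 ≡ 15^2 = 225 ≡ 225 (mod 1549)
15^4 = (15^2)^2 ≡ 225^2 = 50625 ≡ 1057 (mod 1549)
15^8 = (15^4)^2 ≡ 1057^2 = 1117249 ≡ 420 (mod 1549)
15^16 = (15^8)^2 ≡ 420^2 = 176400 ≡ 1363 (mod 1549)
15^26 = 15^16 · 15^8 · 15^2 ≡ 1363 · 420 · 225 ≡ 1052 (mod 1549).
So B = 1052. Ivy then computes K = B^a mod q = 1052^31 mod 1549.
1052^1 ≡ 1052 (mod 1549)
1052^2 = (1052^1)^2 ≡ 1052^2 = 1106704 ≡ 718 (mod 1549)
1052^4 = (1052^2)^2 ≡ 718^2 = 515524 ≡ 1256 (mod 1549)
1052^8 = (1052^4)^2 ≡ 1256^2 = 1577536 ≡ 654 (mod 1549)
1052^16 = (1052^8)^2 ≡ 654^2 = 427716 ≡ 192 (mod 1549)
1052^31 = 1052^16 · 1052^8 · 1052^4 · 1052^2 · 1052^1 ≡ 192 · 654 · 1256 · 718 · 1052 ≡ 518 (mod 1549).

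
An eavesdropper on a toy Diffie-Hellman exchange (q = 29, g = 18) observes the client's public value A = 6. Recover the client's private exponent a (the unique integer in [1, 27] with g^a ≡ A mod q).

Try successive powers of 18 modulo 29:
18^1 ≡ 18
18^2 ≡ 5
18^3 ≡ 3
18^4 ≡ 25
18^5 ≡ 15
18^6 ≡ 9
18^7 ≡ 17
18^8 ≡ 16
18^9 ≡ 27
18^10 ≡ 22
18^11 ≡ 19
18^12 ≡ 23
18^13 ≡ 8
18^14 ≡ 28
18^15 ≡ 11
18^16 ≡ 24
18^17 ≡ 26
18^18 ≡ 4
18^19 ≡ 14
18^20 ≡ 20
18^21 ≡ 12
18^22 ≡ 13
18^23 ≡ 2
18^24 ≡ 7
18^25 ≡ 10
18^26 ≡ 6
Found: a = 26.

26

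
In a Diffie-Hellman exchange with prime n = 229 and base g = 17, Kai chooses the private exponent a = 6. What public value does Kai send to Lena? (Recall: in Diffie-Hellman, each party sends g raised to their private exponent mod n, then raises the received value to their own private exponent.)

53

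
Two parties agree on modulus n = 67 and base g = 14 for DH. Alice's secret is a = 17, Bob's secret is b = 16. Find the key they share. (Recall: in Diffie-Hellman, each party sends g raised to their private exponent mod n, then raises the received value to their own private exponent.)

Bob sends B = g^b mod n = 14^16 mod 67.
14^1 ≡ 14 (mod 67)
14^2 = (14^1)^2 ≡ 14^2 = 196 ≡ 62 (mod 67)
14^4 = (14^2)^2 ≡ 62^2 = 3844 ≡ 25 (mod 67)
14^8 = (14^4)^2 ≡ 25^2 = 625 ≡ 22 (mod 67)
14^16 = (14^8)^2 ≡ 22^2 = 484 ≡ 15 (mod 67)
So B = 15. Alice then computes K = B^a mod n = 15^17 mod 67.
15^1 ≡ 15 (mod 67)
15^2 = (15^1)^2 ≡ 15^2 = 225 ≡ 24 (mod 67)
15^4 = (15^2)^2 ≡ 24^2 = 576 ≡ 40 (mod 67)
15^8 = (15^4)^2 ≡ 40^2 = 1600 ≡ 59 (mod 67)
15^16 = (15^8)^2 ≡ 59^2 = 3481 ≡ 64 (mod 67)
15^17 = 15^16 · 15^1 ≡ 64 · 15 ≡ 22 (mod 67).

22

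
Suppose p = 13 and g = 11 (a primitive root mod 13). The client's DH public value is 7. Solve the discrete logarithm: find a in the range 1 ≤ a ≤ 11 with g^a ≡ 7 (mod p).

Try successive powers of 11 modulo 13:
11^1 ≡ 11
11^2 ≡ 4
11^3 ≡ 5
11^4 ≡ 3
11^5 ≡ 7
Found: a = 5.

5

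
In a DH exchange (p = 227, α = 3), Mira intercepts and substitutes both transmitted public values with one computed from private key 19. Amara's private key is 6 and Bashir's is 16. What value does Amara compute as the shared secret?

Amara receives Mira's public value M = 3^19 mod 227 instead of the honest one.
3^1 ≡ 3 (mod 227)
3^2 = (3^1)^2 ≡ 3^2 = 9 ≡ 9 (mod 227)
3^4 = (3^2)^2 ≡ 9^2 = 81 ≡ 81 (mod 227)
3^8 = (3^4)^2 ≡ 81^2 = 6561 ≡ 205 (mod 227)
3^16 = (3^8)^2 ≡ 205^2 = 42025 ≡ 30 (mod 227)
3^19 = 3^16 · 3^2 · 3^1 ≡ 30 · 9 · 3 ≡ 129 (mod 227).
So M = 129. Amara computes K = M^6 mod 227.
129^1 ≡ 129 (mod 227)
129^2 = (129^1)^2 ≡ 129^2 = 16641 ≡ 70 (mod 227)
129^4 = (129^2)^2 ≡ 70^2 = 4900 ≡ 133 (mod 227)
129^6 = 129^4 · 129^2 ≡ 133 · 70 ≡ 3 (mod 227).

3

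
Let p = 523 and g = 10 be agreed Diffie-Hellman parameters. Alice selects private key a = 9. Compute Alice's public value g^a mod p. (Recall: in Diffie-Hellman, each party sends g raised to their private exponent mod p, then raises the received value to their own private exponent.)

Public value = 10^9 mod 523.
10^1 ≡ 10 (mod 523)
10^2 = (10^1)^2 ≡ 10^2 = 100 ≡ 100 (mod 523)
10^4 = (10^2)^2 ≡ 100^2 = 10000 ≡ 63 (mod 523)
10^8 = (10^4)^2 ≡ 63^2 = 3969 ≡ 308 (mod 523)
10^9 = 10^8 · 10^1 ≡ 308 · 10 ≡ 465 (mod 523).

465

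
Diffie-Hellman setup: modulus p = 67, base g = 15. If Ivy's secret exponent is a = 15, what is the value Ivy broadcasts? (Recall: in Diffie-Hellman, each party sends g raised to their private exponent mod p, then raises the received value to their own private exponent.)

40

Public value = 15^15 mod 67.
15^1 ≡ 15 (mod 67)
15^2 = (15^1)^2 ≡ 15^2 = 225 ≡ 24 (mod 67)
15^4 = (15^2)^2 ≡ 24^2 = 576 ≡ 40 (mod 67)
15^8 = (15^4)^2 ≡ 40^2 = 1600 ≡ 59 (mod 67)
15^15 = 15^8 · 15^4 · 15^2 · 15^1 ≡ 59 · 40 · 24 · 15 ≡ 40 (mod 67).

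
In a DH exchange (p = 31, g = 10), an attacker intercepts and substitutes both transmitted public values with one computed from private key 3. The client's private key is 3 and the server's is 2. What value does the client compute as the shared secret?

The client receives an attacker's public value M = 10^3 mod 31 instead of the honest one.
10^1 ≡ 10 (mod 31)
10^2 = (10^1)^2 ≡ 10^2 = 100 ≡ 7 (mod 31)
10^3 = 10^2 · 10^1 ≡ 7 · 10 ≡ 8 (mod 31).
So M = 8. The client computes K = M^3 mod 31.
8^1 ≡ 8 (mod 31)
8^2 = (8^1)^2 ≡ 8^2 = 64 ≡ 2 (mod 31)
8^3 = 8^2 · 8^1 ≡ 2 · 8 ≡ 16 (mod 31).

16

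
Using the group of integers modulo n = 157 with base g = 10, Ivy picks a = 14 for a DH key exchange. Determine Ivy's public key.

37

Public value = 10^14 (mod 157).
10^1 ≡ 10 (mod 157)
10^2 = (10^1)^2 ≡ 10^2 = 100 ≡ 100 (mod 157)
10^4 = (10^2)^2 ≡ 100^2 = 10000 ≡ 109 (mod 157)
10^8 = (10^4)^2 ≡ 109^2 = 11881 ≡ 106 (mod 157)
10^14 = 10^8 · 10^4 · 10^2 ≡ 106 · 109 · 100 ≡ 37 (mod 157).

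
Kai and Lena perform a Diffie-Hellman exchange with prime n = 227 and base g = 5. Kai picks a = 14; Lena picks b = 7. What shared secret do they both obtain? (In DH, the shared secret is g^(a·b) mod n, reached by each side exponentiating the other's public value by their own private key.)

214

Lena sends B = g^b mod n = 5^7 mod 227.
5^1 ≡ 5 (mod 227)
5^2 = (5^1)^2 ≡ 5^2 = 25 ≡ 25 (mod 227)
5^4 = (5^2)^2 ≡ 25^2 = 625 ≡ 171 (mod 227)
5^7 = 5^4 · 5^2 · 5^1 ≡ 171 · 25 · 5 ≡ 37 (mod 227).
So B = 37. Kai then computes K = B^a mod n = 37^14 mod 227.
37^1 ≡ 37 (mod 227)
37^2 = (37^1)^2 ≡ 37^2 = 1369 ≡ 7 (mod 227)
37^4 = (37^2)^2 ≡ 7^2 = 49 ≡ 49 (mod 227)
37^8 = (37^4)^2 ≡ 49^2 = 2401 ≡ 131 (mod 227)
37^14 = 37^8 · 37^4 · 37^2 ≡ 131 · 49 · 7 ≡ 214 (mod 227).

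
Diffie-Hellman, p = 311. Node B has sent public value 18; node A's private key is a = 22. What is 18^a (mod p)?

Shared key K = 18^22 mod 311.
18^1 ≡ 18 (mod 311)
18^2 = (18^1)^2 ≡ 18^2 = 324 ≡ 13 (mod 311)
18^4 = (18^2)^2 ≡ 13^2 = 169 ≡ 169 (mod 311)
18^8 = (18^4)^2 ≡ 169^2 = 28561 ≡ 260 (mod 311)
18^16 = (18^8)^2 ≡ 260^2 = 67600 ≡ 113 (mod 311)
18^22 = 18^16 · 18^4 · 18^2 ≡ 113 · 169 · 13 ≡ 83 (mod 311).

83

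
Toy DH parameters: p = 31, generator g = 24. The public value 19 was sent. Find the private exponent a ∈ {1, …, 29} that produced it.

Try successive powers of 24 modulo 31:
24^1 ≡ 24
24^2 ≡ 18
24^3 ≡ 29
24^4 ≡ 14
24^5 ≡ 26
24^6 ≡ 4
24^7 ≡ 3
24^8 ≡ 10
24^9 ≡ 23
24^10 ≡ 25
24^11 ≡ 11
24^12 ≡ 16
24^13 ≡ 12
24^14 ≡ 9
24^15 ≡ 30
24^16 ≡ 7
24^17 ≡ 13
24^18 ≡ 2
24^19 ≡ 17
24^20 ≡ 5
24^21 ≡ 27
24^22 ≡ 28
24^23 ≡ 21
24^24 ≡ 8
24^25 ≡ 6
24^26 ≡ 20
24^27 ≡ 15
24^28 ≡ 19
Found: a = 28.

28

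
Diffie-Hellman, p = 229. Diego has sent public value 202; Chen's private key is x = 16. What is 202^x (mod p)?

104

Shared key K = 202^16 mod 229.
202^1 ≡ 202 (mod 229)
202^2 = (202^1)^2 ≡ 202^2 = 40804 ≡ 42 (mod 229)
202^4 = (202^2)^2 ≡ 42^2 = 1764 ≡ 161 (mod 229)
202^8 = (202^4)^2 ≡ 161^2 = 25921 ≡ 44 (mod 229)
202^16 = (202^8)^2 ≡ 44^2 = 1936 ≡ 104 (mod 229)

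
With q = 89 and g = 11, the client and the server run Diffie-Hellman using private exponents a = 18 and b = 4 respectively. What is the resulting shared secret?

The client sends A = g^a mod q = 11^18 mod 89.
11^1 ≡ 11 (mod 89)
11^2 = (11^1)^2 ≡ 11^2 = 121 ≡ 32 (mod 89)
11^4 = (11^2)^2 ≡ 32^2 = 1024 ≡ 45 (mod 89)
11^8 = (11^4)^2 ≡ 45^2 = 2025 ≡ 67 (mod 89)
11^16 = (11^8)^2 ≡ 67^2 = 4489 ≡ 39 (mod 89)
11^18 = 11^16 · 11^2 ≡ 39 · 32 ≡ 2 (mod 89).
So A = 2. The server then computes K = A^b mod q = 2^4 mod 89.
2^1 ≡ 2 (mod 89)
2^2 = (2^1)^2 ≡ 2^2 = 4 ≡ 4 (mod 89)
2^4 = (2^2)^2 ≡ 4^2 = 16 ≡ 16 (mod 89)

16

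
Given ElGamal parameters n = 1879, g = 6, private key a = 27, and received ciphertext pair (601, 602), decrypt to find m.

Shared mask s = c₁^a mod n = 601^27 mod 1879.
601^1 ≡ 601 (mod 1879)
601^2 = (601^1)^2 ≡ 601^2 = 361201 ≡ 433 (mod 1879)
601^4 = (601^2)^2 ≡ 433^2 = 187489 ≡ 1468 (mod 1879)
601^8 = (601^4)^2 ≡ 1468^2 = 2155024 ≡ 1690 (mod 1879)
601^16 = (601^8)^2 ≡ 1690^2 = 2856100 ≡ 20 (mod 1879)
601^27 = 601^16 · 601^8 · 601^2 · 601^1 ≡ 20 · 1690 · 433 · 601 ≡ 187 (mod 1879).
So s = 187; s⁻¹ ≡ 834 (mod 1879).
m = c₂ · s⁻¹ mod 1879 = 602 · 834 mod 1879 = 375.

375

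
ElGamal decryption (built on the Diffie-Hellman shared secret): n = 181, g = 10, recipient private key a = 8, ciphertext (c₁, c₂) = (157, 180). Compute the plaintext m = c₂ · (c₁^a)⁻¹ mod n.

20

Shared mask s = c₁^a mod n = 157^8 mod 181.
157^1 ≡ 157 (mod 181)
157^2 = (157^1)^2 ≡ 157^2 = 24649 ≡ 33 (mod 181)
157^4 = (157^2)^2 ≡ 33^2 = 1089 ≡ 3 (mod 181)
157^8 = (157^4)^2 ≡ 3^2 = 9 ≡ 9 (mod 181)
So s = 9; s⁻¹ ≡ 161 (mod 181).
m = c₂ · s⁻¹ mod 181 = 180 · 161 mod 181 = 20.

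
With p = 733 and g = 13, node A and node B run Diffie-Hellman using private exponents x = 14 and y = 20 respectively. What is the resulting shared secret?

377

Node A sends A = g^x mod p = 13^14 mod 733.
13^1 ≡ 13 (mod 733)
13^2 = (13^1)^2 ≡ 13^2 = 169 ≡ 169 (mod 733)
13^4 = (13^2)^2 ≡ 169^2 = 28561 ≡ 707 (mod 733)
13^8 = (13^4)^2 ≡ 707^2 = 499849 ≡ 676 (mod 733)
13^14 = 13^8 · 13^4 · 13^2 ≡ 676 · 707 · 169 ≡ 505 (mod 733).
So A = 505. Node B then computes K = A^y mod p = 505^20 mod 733.
505^1 ≡ 505 (mod 733)
505^2 = (505^1)^2 ≡ 505^2 = 255025 ≡ 674 (mod 733)
505^4 = (505^2)^2 ≡ 674^2 = 454276 ≡ 549 (mod 733)
505^8 = (505^4)^2 ≡ 549^2 = 301401 ≡ 138 (mod 733)
505^16 = (505^8)^2 ≡ 138^2 = 19044 ≡ 719 (mod 733)
505^20 = 505^16 · 505^4 ≡ 719 · 549 ≡ 377 (mod 733).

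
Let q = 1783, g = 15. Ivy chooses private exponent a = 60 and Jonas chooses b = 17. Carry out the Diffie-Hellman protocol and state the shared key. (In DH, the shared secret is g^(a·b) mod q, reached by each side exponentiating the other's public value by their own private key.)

1149

Ivy sends A = g^a mod q = 15^60 mod 1783.
15^1 ≡ 15 (mod 1783)
15^2 = (15^1)^2 ≡ 15^2 = 225 ≡ 225 (mod 1783)
15^4 = (15^2)^2 ≡ 225^2 = 50625 ≡ 701 (mod 1783)
15^8 = (15^4)^2 ≡ 701^2 = 491401 ≡ 1076 (mod 1783)
15^16 = (15^8)^2 ≡ 1076^2 = 1157776 ≡ 609 (mod 1783)
15^32 = (15^16)^2 ≡ 609^2 = 370881 ≡ 17 (mod 1783)
15^60 = 15^32 · 15^16 · 15^8 · 15^4 ≡ 17 · 609 · 1076 · 701 ≡ 64 (mod 1783).
So A = 64. Jonas then computes K = A^b mod q = 64^17 mod 1783.
64^1 ≡ 64 (mod 1783)
64^2 = (64^1)^2 ≡ 64^2 = 4096 ≡ 530 (mod 1783)
64^4 = (64^2)^2 ≡ 530^2 = 280900 ≡ 969 (mod 1783)
64^8 = (64^4)^2 ≡ 969^2 = 938961 ≡ 1103 (mod 1783)
64^16 = (64^8)^2 ≡ 1103^2 = 1216609 ≡ 603 (mod 1783)
64^17 = 64^16 · 64^1 ≡ 603 · 64 ≡ 1149 (mod 1783).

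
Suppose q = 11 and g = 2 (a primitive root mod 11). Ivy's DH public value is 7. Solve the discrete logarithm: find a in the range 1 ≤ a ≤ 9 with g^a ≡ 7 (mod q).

7

Try successive powers of 2 modulo 11:
2^1 ≡ 2
2^2 ≡ 4
2^3 ≡ 8
2^4 ≡ 5
2^5 ≡ 10
2^6 ≡ 9
2^7 ≡ 7
Found: a = 7.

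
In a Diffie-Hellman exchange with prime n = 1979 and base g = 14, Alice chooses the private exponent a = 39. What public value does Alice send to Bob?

Public value = 14^39 (mod 1979).
14^1 ≡ 14 (mod 1979)
14^2 = (14^1)^2 ≡ 14^2 = 196 ≡ 196 (mod 1979)
14^4 = (14^2)^2 ≡ 196^2 = 38416 ≡ 815 (mod 1979)
14^8 = (14^4)^2 ≡ 815^2 = 664225 ≡ 1260 (mod 1979)
14^16 = (14^8)^2 ≡ 1260^2 = 1587600 ≡ 442 (mod 1979)
14^32 = (14^16)^2 ≡ 442^2 = 195364 ≡ 1422 (mod 1979)
14^39 = 14^32 · 14^4 · 14^2 · 14^1 ≡ 1422 · 815 · 196 · 14 ≡ 1324 (mod 1979).

1324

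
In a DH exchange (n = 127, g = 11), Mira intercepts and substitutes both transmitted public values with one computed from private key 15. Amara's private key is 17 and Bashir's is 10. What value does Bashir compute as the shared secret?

50

Bashir receives Mira's public value M = 11^15 mod 127 instead of the honest one.
11^1 ≡ 11 (mod 127)
11^2 = (11^1)^2 ≡ 11^2 = 121 ≡ 121 (mod 127)
11^4 = (11^2)^2 ≡ 121^2 = 14641 ≡ 36 (mod 127)
11^8 = (11^4)^2 ≡ 36^2 = 1296 ≡ 26 (mod 127)
11^15 = 11^8 · 11^4 · 11^2 · 11^1 ≡ 26 · 36 · 121 · 11 ≡ 73 (mod 127).
So M = 73. Bashir computes K = M^10 mod 127.
73^1 ≡ 73 (mod 127)
73^2 = (73^1)^2 ≡ 73^2 = 5329 ≡ 122 (mod 127)
73^4 = (73^2)^2 ≡ 122^2 = 14884 ≡ 25 (mod 127)
73^8 = (73^4)^2 ≡ 25^2 = 625 ≡ 117 (mod 127)
73^10 = 73^8 · 73^2 ≡ 117 · 122 ≡ 50 (mod 127).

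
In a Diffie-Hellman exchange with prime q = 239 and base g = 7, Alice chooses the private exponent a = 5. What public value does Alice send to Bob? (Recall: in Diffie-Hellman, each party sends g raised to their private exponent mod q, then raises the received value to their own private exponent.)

77

Public value = 7^5 mod 239.
7^1 ≡ 7 (mod 239)
7^2 = (7^1)^2 ≡ 7^2 = 49 ≡ 49 (mod 239)
7^4 = (7^2)^2 ≡ 49^2 = 2401 ≡ 11 (mod 239)
7^5 = 7^4 · 7^1 ≡ 11 · 7 ≡ 77 (mod 239).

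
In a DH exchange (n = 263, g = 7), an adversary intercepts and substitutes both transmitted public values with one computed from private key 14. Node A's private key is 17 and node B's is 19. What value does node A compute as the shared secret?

81

Node A receives an adversary's public value M = 7^14 mod 263 instead of the honest one.
7^1 ≡ 7 (mod 263)
7^2 = (7^1)^2 ≡ 7^2 = 49 ≡ 49 (mod 263)
7^4 = (7^2)^2 ≡ 49^2 = 2401 ≡ 34 (mod 263)
7^8 = (7^4)^2 ≡ 34^2 = 1156 ≡ 104 (mod 263)
7^14 = 7^8 · 7^4 · 7^2 ≡ 104 · 34 · 49 ≡ 210 (mod 263).
So M = 210. Node A computes K = M^17 mod 263.
210^1 ≡ 210 (mod 263)
210^2 = (210^1)^2 ≡ 210^2 = 44100 ≡ 179 (mod 263)
210^4 = (210^2)^2 ≡ 179^2 = 32041 ≡ 218 (mod 263)
210^8 = (210^4)^2 ≡ 218^2 = 47524 ≡ 184 (mod 263)
210^16 = (210^8)^2 ≡ 184^2 = 33856 ≡ 192 (mod 263)
210^17 = 210^16 · 210^1 ≡ 192 · 210 ≡ 81 (mod 263).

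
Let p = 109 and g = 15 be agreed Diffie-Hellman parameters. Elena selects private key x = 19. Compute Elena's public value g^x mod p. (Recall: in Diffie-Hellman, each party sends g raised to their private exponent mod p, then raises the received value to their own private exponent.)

Public value = 15^19 mod 109.
15^1 ≡ 15 (mod 109)
15^2 = (15^1)^2 ≡ 15^2 = 225 ≡ 7 (mod 109)
15^4 = (15^2)^2 ≡ 7^2 = 49 ≡ 49 (mod 109)
15^8 = (15^4)^2 ≡ 49^2 = 2401 ≡ 3 (mod 109)
15^16 = (15^8)^2 ≡ 3^2 = 9 ≡ 9 (mod 109)
15^19 = 15^16 · 15^2 · 15^1 ≡ 9 · 7 · 15 ≡ 73 (mod 109).

73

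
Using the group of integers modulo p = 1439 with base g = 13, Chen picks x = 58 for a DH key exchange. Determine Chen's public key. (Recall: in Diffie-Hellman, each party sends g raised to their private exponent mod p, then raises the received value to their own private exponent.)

Public value = 13^58 mod 1439.
13^1 ≡ 13 (mod 1439)
13^2 = (13^1)^2 ≡ 13^2 = 169 ≡ 169 (mod 1439)
13^4 = (13^2)^2 ≡ 169^2 = 28561 ≡ 1220 (mod 1439)
13^8 = (13^4)^2 ≡ 1220^2 = 1488400 ≡ 474 (mod 1439)
13^16 = (13^8)^2 ≡ 474^2 = 224676 ≡ 192 (mod 1439)
13^32 = (13^16)^2 ≡ 192^2 = 36864 ≡ 889 (mod 1439)
13^58 = 13^32 · 13^16 · 13^8 · 13^2 ≡ 889 · 192 · 474 · 169 ≡ 997 (mod 1439).

997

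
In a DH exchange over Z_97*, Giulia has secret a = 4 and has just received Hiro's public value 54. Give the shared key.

Shared key K = 54^4 mod 97.
54^1 ≡ 54 (mod 97)
54^2 = (54^1)^2 ≡ 54^2 = 2916 ≡ 6 (mod 97)
54^4 = (54^2)^2 ≡ 6^2 = 36 ≡ 36 (mod 97)

36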